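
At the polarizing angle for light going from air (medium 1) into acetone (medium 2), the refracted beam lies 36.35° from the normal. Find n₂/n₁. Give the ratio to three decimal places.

n₂/n₁ ≈ 1.359

θ_B + θ_t = 90°, so θ_B = 90° − 36.35° = 53.65°.
Then n₂/n₁ = tan θ_B = tan 53.65° = 1.359.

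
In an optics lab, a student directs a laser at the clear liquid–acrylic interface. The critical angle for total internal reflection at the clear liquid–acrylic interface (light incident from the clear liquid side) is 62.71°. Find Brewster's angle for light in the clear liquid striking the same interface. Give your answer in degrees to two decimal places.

θ_B ≈ 41.63°

sin θ_c = n₂/n₁, so n₂/n₁ = sin 62.71° = 0.8887.
Brewster: tan θ_B = n₂/n₁ = 0.8887.
θ_B = arctan(0.8887) = 41.63°.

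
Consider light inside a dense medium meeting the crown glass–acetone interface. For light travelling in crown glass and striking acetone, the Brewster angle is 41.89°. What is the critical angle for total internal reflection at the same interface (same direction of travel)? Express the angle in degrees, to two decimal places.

θ_c ≈ 63.76°

tan θ_B = n₂/n₁ = tan 41.89° = 0.8969.
Total internal reflection: sin θ_c = n₂/n₁ = 0.8969.
θ_c = arcsin(0.8969) = 63.76°.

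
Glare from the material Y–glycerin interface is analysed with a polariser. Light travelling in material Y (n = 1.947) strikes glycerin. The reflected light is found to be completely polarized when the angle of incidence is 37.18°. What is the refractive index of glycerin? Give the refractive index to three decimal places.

Full polarization of the reflected beam means tan θ_B = n₂/n₁, where n₁ is the incident medium (material Y).
n₂ = n₁ tan θ_B = 1.947 × tan 37.18° = 1.477.

n ≈ 1.477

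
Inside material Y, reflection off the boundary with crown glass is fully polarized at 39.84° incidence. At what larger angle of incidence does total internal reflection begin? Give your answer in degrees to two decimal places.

θ_c ≈ 56.55°

n₂/n₁ = tan 39.84° = 0.8344; the critical angle satisfies sin θ_c = n₂/n₁.
θ_c = arcsin(0.8344) = 56.55°.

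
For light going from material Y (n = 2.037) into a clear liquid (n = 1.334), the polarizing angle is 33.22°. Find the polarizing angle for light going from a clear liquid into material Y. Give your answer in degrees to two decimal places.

θ_B' ≈ 56.78°

tan θ_B' = n₁/n₂ = 1/tan θ_B, so θ_B' = 90° − θ_B.
θ_B' = 90° − 33.22° = 56.78°.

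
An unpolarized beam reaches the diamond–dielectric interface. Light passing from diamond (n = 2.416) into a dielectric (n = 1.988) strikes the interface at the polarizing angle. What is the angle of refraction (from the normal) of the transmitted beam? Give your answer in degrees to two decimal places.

First find Brewster's angle: tan θ_B = 1.988/2.416 = 0.8228, giving θ_B = 39.45°.
The refracted ray is perpendicular to the reflected ray, so θ_t = 90° − θ_B = 50.55°.

θ_t ≈ 50.55°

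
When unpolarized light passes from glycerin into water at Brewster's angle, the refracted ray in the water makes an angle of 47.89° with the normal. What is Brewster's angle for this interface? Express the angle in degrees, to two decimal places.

Brewster's condition makes the reflected and refracted beams perpendicular: θ_B + θ_t = 90°.
So θ_B = 90° − θ_t = 90° − 47.89° = 42.11°.

θ_B ≈ 42.11°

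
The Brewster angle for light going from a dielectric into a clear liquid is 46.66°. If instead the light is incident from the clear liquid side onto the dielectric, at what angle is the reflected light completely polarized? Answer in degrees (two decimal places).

Reversing the direction swaps n₁ and n₂, so tan θ_B' = 1/tan θ_B and θ_B' = 90° − θ_B.
Hence θ_B' = 90° − 46.66° = 43.34°.

θ_B' ≈ 43.34°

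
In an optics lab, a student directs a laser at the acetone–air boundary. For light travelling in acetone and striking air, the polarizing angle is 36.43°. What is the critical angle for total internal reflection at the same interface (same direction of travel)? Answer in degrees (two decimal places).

From Brewster, n₂/n₁ = tan θ_B = tan 36.43° = 0.7381.
Then sin θ_c = n₂/n₁ = 0.7381, so θ_c = arcsin 0.7381 = 47.57°.

θ_c ≈ 47.57°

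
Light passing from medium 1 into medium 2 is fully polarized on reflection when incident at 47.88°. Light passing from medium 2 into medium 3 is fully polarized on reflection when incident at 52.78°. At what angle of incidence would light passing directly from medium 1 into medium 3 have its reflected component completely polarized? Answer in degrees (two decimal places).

θ_B ≈ 55.52°

Each Brewster angle gives a ratio: n₂/n₁ = tan 47.88° = 1.1059, n₃/n₂ = tan 52.78° = 1.3165.
n₃/n₁ = 1.4560. Then tan θ_B(1→3) = n₃/n₁, so θ_B(1→3) = arctan(1.4560) = 55.52°.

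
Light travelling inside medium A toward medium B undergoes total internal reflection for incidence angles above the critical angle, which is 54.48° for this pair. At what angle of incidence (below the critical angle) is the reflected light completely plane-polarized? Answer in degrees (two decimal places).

θ_B ≈ 39.14°

At the critical angle sin θ_c = n₂/n₁, giving n₂/n₁ = sin 54.48° = 0.8139.
Then tan θ_B = n₂/n₁ = 0.8139, so θ_B = arctan 0.8139 = 39.14°.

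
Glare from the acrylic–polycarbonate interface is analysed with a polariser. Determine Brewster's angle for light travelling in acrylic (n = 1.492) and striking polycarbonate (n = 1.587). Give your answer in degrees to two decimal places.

At Brewster's angle the reflected and refracted rays are perpendicular, which with Snell's law gives tan θ_B = n₂/n₁.
tan θ_B = n₂/n₁ = 1.587/1.492 = 1.0637.
θ_B = arctan(1.0637) = 46.77°.

θ_B ≈ 46.77°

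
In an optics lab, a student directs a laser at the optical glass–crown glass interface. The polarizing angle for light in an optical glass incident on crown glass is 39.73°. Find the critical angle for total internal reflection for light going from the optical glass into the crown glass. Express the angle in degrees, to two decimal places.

tan θ_B = n₂/n₁ = tan 39.73° = 0.8311.
Total internal reflection: sin θ_c = n₂/n₁ = 0.8311.
θ_c = arcsin(0.8311) = 56.21°.

θ_c ≈ 56.21°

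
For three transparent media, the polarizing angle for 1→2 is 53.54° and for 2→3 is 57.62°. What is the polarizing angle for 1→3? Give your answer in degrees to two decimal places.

Each Brewster angle gives a ratio: n₂/n₁ = tan 53.54° = 1.3534, n₃/n₂ = tan 57.62° = 1.5770.
n₃/n₁ = 2.1343. Then tan θ_B(1→3) = n₃/n₁, so θ_B(1→3) = arctan(2.1343) = 64.89°.

θ_B ≈ 64.89°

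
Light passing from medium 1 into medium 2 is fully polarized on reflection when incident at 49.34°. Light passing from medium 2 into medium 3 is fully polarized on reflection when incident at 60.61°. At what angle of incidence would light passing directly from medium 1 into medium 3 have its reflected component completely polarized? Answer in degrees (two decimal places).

θ_B ≈ 64.18°

Each Brewster angle gives a ratio: n₂/n₁ = tan 49.34° = 1.1643, n₃/n₂ = tan 60.61° = 1.7754.
Multiplying, n₃/n₁ = 1.1643 × 1.7754 = 2.0671, and θ_B(1→3) = arctan 2.0671 = 64.18°.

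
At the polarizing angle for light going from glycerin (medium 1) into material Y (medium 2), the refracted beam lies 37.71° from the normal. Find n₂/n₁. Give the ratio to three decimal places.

n₂/n₁ ≈ 1.293

At Brewster incidence θ_B = 90° − θ_t = 90° − 37.71° = 52.29°.
tan θ_B = n₂/n₁, so n₂/n₁ = tan 52.29° = 1.293.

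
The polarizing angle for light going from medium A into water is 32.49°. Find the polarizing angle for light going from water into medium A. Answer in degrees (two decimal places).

θ_B' ≈ 57.51°

The two Brewster angles are complementary: θ_B' = 90° − θ_B = 90° − 32.49° = 57.51°.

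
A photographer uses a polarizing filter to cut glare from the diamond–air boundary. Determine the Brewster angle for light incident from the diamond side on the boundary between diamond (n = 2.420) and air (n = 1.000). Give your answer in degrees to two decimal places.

At Brewster's angle the reflected and refracted rays are perpendicular, which with Snell's law gives tan θ_B = n₂/n₁.
Brewster's condition: tan θ_B = n₂/n₁ = 1.000/2.420 = 0.4132. Taking the arctangent, θ_B = 22.45°.

θ_B ≈ 22.45°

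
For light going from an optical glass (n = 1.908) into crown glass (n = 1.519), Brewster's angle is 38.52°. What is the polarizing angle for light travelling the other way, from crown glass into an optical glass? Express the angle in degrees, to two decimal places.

Reversing the direction swaps n₁ and n₂, so tan θ_B' = 1/tan θ_B and θ_B' = 90° − θ_B.
Hence θ_B' = 90° − 38.52° = 51.48°.

θ_B' ≈ 51.48°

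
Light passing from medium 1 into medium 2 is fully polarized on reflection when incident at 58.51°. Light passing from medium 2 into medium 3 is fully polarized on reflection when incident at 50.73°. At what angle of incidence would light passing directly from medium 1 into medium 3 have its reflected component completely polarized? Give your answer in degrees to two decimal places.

θ_B ≈ 63.40°

Each Brewster angle gives a ratio: n₂/n₁ = tan 58.51° = 1.6325, n₃/n₂ = tan 50.73° = 1.2231.
Multiplying, n₃/n₁ = 1.6325 × 1.2231 = 1.9966, and θ_B(1→3) = arctan 1.9966 = 63.40°.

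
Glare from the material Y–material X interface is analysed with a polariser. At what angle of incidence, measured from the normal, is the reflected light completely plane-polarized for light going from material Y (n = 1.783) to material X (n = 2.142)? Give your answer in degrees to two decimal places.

tan θ_B = n₂/n₁ = 2.142/1.783 = 1.2013.
θ_B = arctan(1.2013) = 50.23°.

θ_B ≈ 50.23°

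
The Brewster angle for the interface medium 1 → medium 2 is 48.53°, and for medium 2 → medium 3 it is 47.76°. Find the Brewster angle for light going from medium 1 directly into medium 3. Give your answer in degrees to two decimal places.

θ_B ≈ 51.25°

n₂/n₁ = tan 48.53° = 1.1315 and n₃/n₂ = tan 47.76° = 1.1013.
So n₃/n₁ = (n₂/n₁)(n₃/n₂) = 1.1315 × 1.1013 = 1.2461.
θ_B(1→3) = arctan(1.2461) = 51.25°.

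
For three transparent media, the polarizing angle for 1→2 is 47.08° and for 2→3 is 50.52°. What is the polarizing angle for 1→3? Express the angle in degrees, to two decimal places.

n₂/n₁ = tan 47.08° = 1.0754 and n₃/n₂ = tan 50.52° = 1.2140.
n₃/n₁ = 1.3055. Then tan θ_B(1→3) = n₃/n₁, so θ_B(1→3) = arctan(1.3055) = 52.55°.

θ_B ≈ 52.55°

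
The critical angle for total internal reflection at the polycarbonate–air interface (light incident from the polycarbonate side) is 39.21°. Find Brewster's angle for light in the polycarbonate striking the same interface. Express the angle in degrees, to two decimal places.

θ_B ≈ 32.30°

At the critical angle sin θ_c = n₂/n₁, giving n₂/n₁ = sin 39.21° = 0.6322.
Then tan θ_B = n₂/n₁ = 0.6322, so θ_B = arctan 0.6322 = 32.30°.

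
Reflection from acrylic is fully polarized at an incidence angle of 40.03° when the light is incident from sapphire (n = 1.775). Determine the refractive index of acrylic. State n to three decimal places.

At the polarizing angle, tan θ_B = n₂/n₁ with n₁ on the incident side (sapphire) and n₂ on the transmitted side (acrylic).
n₂ = n₁ tan θ_B = 1.775 × tan 40.03° = 1.491.

n ≈ 1.491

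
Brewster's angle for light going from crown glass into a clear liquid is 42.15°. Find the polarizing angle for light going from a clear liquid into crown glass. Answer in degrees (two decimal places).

θ_B' ≈ 47.85°

tan θ_B' = n₁/n₂ = 1/tan θ_B, so θ_B' = 90° − θ_B.
θ_B' = 90° − 42.15° = 47.85°.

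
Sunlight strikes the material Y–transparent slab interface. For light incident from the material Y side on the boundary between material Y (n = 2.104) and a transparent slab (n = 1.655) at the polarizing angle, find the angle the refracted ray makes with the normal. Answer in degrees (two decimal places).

θ_t ≈ 51.81°

tan θ_B = n₂/n₁ = 1.655/2.104 = 0.7866, so θ_B = 38.19°.
At Brewster's angle the reflected and refracted rays are perpendicular, so θ_t = 90° − θ_B = 90° − 38.19° = 51.81°.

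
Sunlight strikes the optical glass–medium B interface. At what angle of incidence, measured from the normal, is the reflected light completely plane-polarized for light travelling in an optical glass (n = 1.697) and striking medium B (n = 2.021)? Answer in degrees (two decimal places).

The reflected p-component vanishes when tan θ_B = n₂/n₁.
Brewster's condition: tan θ_B = n₂/n₁ = 2.021/1.697 = 1.1909. Taking the arctangent, θ_B = 49.98°.

θ_B ≈ 49.98°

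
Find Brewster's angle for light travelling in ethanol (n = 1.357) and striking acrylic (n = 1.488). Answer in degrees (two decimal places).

At Brewster's angle the reflected and refracted rays are perpendicular, which with Snell's law gives tan θ_B = n₂/n₁.
tan θ_B = n₂/n₁ = 1.488/1.357 = 1.0965.
θ_B = arctan(1.0965) = 47.64°.

θ_B ≈ 47.64°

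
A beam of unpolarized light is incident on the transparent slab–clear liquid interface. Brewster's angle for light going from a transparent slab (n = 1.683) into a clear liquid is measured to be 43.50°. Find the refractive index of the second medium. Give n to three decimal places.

At Brewster's angle, tan θ_B = n₂/n₁ with n₁ on the incident side (a transparent slab) and n₂ on the transmitted side (a clear liquid).
n₂ = n₁ tan θ_B = 1.683 × tan 43.50° = 1.597.

n ≈ 1.597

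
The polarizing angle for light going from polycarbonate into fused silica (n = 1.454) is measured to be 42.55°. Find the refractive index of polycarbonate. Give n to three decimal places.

n ≈ 1.584

At the polarizing angle, tan θ_B = n₂/n₁ with n₁ on the incident side (polycarbonate) and n₂ on the transmitted side (fused silica).
n₁ = n₂ / tan θ_B = 1.454 / tan 42.55° = 1.584.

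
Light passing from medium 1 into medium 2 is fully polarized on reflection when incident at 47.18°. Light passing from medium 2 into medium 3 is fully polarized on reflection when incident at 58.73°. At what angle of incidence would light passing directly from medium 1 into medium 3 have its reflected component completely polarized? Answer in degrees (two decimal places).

θ_B ≈ 60.63°

tan θ_B(1→2) = n₂/n₁ = tan 47.18° = 1.0791.
tan θ_B(2→3) = n₃/n₂ = tan 58.73° = 1.6467.
Multiplying, n₃/n₁ = 1.0791 × 1.6467 = 1.7770, and θ_B(1→3) = arctan 1.7770 = 60.63°.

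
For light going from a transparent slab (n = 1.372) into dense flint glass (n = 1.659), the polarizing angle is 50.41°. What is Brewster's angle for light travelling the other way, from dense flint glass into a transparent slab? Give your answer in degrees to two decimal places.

tan θ_B' = n₁/n₂ = 1/tan θ_B, so θ_B' = 90° − θ_B.
θ_B' = 90° − 50.41° = 39.59°.

θ_B' ≈ 39.59°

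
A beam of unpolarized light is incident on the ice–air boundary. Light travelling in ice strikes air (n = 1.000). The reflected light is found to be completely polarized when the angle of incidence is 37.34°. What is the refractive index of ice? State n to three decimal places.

n ≈ 1.311

At the polarizing angle, tan θ_B = n₂/n₁ with n₁ on the incident side (ice) and n₂ on the transmitted side (air).
n₁ = n₂ / tan θ_B = 1.000 / tan 37.34° = 1.311.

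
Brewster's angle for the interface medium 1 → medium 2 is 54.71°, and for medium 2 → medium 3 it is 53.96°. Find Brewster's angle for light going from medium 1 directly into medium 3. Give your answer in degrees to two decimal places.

tan θ_B(1→2) = n₂/n₁ = tan 54.71° = 1.4129.
tan θ_B(2→3) = n₃/n₂ = tan 53.96° = 1.3744.
n₃/n₁ = 1.9418. Then tan θ_B(1→3) = n₃/n₁, so θ_B(1→3) = arctan(1.9418) = 62.75°.

θ_B ≈ 62.75°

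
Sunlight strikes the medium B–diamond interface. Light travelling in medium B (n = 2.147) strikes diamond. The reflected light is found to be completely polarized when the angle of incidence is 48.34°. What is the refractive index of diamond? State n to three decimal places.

n ≈ 2.413

Full polarization of the reflected beam means tan θ_B = n₂/n₁, where n₁ is the incident medium (medium B).
n₂ = n₁ tan θ_B = 2.147 × tan 48.34° = 2.413.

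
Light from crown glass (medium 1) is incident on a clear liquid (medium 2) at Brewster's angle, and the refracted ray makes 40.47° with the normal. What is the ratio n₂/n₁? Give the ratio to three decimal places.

At Brewster incidence θ_B = 90° − θ_t = 90° − 40.47° = 49.53°.
Then n₂/n₁ = tan θ_B = tan 49.53° = 1.172.

n₂/n₁ ≈ 1.172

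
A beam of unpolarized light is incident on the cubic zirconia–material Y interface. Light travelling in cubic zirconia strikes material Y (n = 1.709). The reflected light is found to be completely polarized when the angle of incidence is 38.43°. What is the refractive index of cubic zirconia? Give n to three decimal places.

n ≈ 2.154

Brewster's law: tan θ_B = n₂/n₁ (light incident in cubic zirconia, refracted into material Y).
n₁ = n₂ / tan θ_B = 1.709 / tan 38.43° = 2.154.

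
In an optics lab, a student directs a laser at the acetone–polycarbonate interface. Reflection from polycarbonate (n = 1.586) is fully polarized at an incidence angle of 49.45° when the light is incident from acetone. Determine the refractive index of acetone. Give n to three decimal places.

n ≈ 1.357

Brewster's law: tan θ_B = n₂/n₁ (light incident in acetone, refracted into polycarbonate).
n₁ = n₂ / tan θ_B = 1.586 / tan 49.45° = 1.357.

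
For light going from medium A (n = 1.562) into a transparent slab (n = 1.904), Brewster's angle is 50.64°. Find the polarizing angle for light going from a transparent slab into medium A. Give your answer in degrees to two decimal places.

θ_B' ≈ 39.36°

tan θ_B' = n₁/n₂ = 1/tan θ_B, so θ_B' = 90° − θ_B.
θ_B' = 90° − 50.64° = 39.36°.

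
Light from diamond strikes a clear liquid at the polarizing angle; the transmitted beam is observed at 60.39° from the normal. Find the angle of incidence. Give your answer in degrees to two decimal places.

θ_B ≈ 29.61°

Since the reflected and refracted rays are at right angles at the polarizing angle, θ_B + θ_t = 90°.
So θ_B = 90° − θ_t = 90° − 60.39° = 29.61°.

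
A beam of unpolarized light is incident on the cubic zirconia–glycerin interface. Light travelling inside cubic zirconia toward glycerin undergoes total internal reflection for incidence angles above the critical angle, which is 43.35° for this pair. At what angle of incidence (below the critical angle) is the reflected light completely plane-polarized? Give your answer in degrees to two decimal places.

n₂/n₁ = sin θ_c = sin 43.35° = 0.6865.
tan θ_B equals the same ratio, so θ_B = arctan(0.6865) = 34.47°.

θ_B ≈ 34.47°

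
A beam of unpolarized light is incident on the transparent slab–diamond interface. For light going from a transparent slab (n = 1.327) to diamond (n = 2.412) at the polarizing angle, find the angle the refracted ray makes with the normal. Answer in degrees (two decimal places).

θ_t ≈ 28.82°

First find Brewster's angle: tan θ_B = 2.412/1.327 = 1.8176, giving θ_B = 61.18°.
The refracted ray is perpendicular to the reflected ray, so θ_t = 90° − θ_B = 28.82°.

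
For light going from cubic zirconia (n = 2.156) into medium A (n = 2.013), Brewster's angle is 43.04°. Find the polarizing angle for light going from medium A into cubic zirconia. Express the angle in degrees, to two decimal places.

θ_B' ≈ 46.96°

tan θ_B' = n₁/n₂ = 1/tan θ_B, so θ_B' = 90° − θ_B.
θ_B' = 90° − 43.04° = 46.96°.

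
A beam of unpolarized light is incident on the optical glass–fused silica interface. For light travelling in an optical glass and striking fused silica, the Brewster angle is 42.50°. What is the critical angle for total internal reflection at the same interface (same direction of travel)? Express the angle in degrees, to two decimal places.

θ_c ≈ 66.40°

From Brewster, n₂/n₁ = tan θ_B = tan 42.50° = 0.9163.
Then sin θ_c = n₂/n₁ = 0.9163, so θ_c = arcsin 0.9163 = 66.40°.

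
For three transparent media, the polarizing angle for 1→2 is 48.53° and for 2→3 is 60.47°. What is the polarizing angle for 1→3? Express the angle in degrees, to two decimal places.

θ_B ≈ 63.41°

tan θ_B(1→2) = n₂/n₁ = tan 48.53° = 1.1315.
tan θ_B(2→3) = n₃/n₂ = tan 60.47° = 1.7653.
n₃/n₁ = 1.9975. Then tan θ_B(1→3) = n₃/n₁, so θ_B(1→3) = arctan(1.9975) = 63.41°.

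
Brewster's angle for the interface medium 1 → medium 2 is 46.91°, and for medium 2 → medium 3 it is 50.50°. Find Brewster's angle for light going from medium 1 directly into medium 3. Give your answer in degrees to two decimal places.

θ_B ≈ 52.36°

tan θ_B(1→2) = n₂/n₁ = tan 46.91° = 1.0690.
tan θ_B(2→3) = n₃/n₂ = tan 50.50° = 1.2131.
So n₃/n₁ = (n₂/n₁)(n₃/n₂) = 1.0690 × 1.2131 = 1.2968.
θ_B(1→3) = arctan(1.2968) = 52.36°.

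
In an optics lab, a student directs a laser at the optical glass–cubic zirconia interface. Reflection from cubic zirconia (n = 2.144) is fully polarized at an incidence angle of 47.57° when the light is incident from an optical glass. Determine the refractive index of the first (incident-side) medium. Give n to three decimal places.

n ≈ 1.960

Full polarization of the reflected beam means tan θ_B = n₂/n₁, where n₁ is the incident medium (an optical glass).
n₁ = n₂ / tan θ_B = 2.144 / tan 47.57° = 1.960.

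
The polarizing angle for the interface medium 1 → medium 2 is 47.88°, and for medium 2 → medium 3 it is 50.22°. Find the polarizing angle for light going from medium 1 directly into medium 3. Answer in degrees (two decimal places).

θ_B ≈ 53.03°

n₂/n₁ = tan 47.88° = 1.1059 and n₃/n₂ = tan 50.22° = 1.2011.
n₃/n₁ = 1.3283. Then tan θ_B(1→3) = n₃/n₁, so θ_B(1→3) = arctan(1.3283) = 53.03°.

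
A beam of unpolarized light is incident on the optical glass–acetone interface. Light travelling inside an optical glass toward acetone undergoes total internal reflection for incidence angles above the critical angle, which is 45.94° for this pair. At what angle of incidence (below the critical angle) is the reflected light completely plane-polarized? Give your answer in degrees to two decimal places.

θ_B ≈ 35.70°

sin θ_c = n₂/n₁, so n₂/n₁ = sin 45.94° = 0.7186.
Brewster: tan θ_B = n₂/n₁ = 0.7186.
θ_B = arctan(0.7186) = 35.70°.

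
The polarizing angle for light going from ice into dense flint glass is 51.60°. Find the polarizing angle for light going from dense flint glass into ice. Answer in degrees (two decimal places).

The two Brewster angles are complementary: θ_B' = 90° − θ_B = 90° − 51.60° = 38.40°.

θ_B' ≈ 38.40°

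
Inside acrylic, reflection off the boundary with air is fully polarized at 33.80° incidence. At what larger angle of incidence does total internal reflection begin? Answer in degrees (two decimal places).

θ_c ≈ 42.02°

tan θ_B = n₂/n₁ = tan 33.80° = 0.6694.
Total internal reflection: sin θ_c = n₂/n₁ = 0.6694.
θ_c = arcsin(0.6694) = 42.02°.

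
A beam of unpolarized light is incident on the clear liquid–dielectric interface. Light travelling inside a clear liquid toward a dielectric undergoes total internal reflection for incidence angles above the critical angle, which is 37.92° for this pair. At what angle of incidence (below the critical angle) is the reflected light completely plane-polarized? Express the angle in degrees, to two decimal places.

n₂/n₁ = sin θ_c = sin 37.92° = 0.6146.
tan θ_B equals the same ratio, so θ_B = arctan(0.6146) = 31.57°.

θ_B ≈ 31.57°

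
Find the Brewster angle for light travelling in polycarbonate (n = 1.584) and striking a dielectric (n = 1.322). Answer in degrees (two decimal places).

tan θ_B = n₂/n₁ = 1.322/1.584 = 0.8346.
θ_B = arctan(0.8346) = 39.85°.

θ_B ≈ 39.85°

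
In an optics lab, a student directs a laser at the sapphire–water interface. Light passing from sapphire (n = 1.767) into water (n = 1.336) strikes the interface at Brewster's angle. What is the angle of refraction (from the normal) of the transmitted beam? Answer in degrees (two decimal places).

θ_t ≈ 52.91°

θ_B = arctan(n₂/n₁) = arctan(1.336/1.767) = 37.09°.
Since θ_B + θ_t = 90° at Brewster incidence, θ_t = 90° − 37.09° = 52.91°.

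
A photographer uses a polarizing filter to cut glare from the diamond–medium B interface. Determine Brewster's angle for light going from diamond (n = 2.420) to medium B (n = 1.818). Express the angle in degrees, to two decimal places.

θ_B ≈ 36.92°

The reflected p-component vanishes when tan θ_B = n₂/n₁.
Brewster's condition: tan θ_B = n₂/n₁ = 1.818/2.420 = 0.7512.
So θ_B = arctan 0.7512 = 36.92°.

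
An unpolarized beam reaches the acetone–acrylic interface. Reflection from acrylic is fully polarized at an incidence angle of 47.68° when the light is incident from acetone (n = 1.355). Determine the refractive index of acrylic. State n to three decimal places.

n ≈ 1.488

Full polarization of the reflected beam means tan θ_B = n₂/n₁, where n₁ is the incident medium (acetone).
n₂ = n₁ tan θ_B = 1.355 × tan 47.68° = 1.488.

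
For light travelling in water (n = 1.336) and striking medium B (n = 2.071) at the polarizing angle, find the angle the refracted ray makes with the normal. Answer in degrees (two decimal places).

θ_t ≈ 32.83°

First find Brewster's angle: tan θ_B = 2.071/1.336 = 1.5501, giving θ_B = 57.17°.
At Brewster's angle the reflected and refracted rays are perpendicular, so θ_t = 90° − θ_B = 90° − 57.17° = 32.83°.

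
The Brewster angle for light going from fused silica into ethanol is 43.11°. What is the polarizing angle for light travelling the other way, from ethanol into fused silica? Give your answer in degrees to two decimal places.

The two Brewster angles are complementary: θ_B' = 90° − θ_B = 90° − 43.11° = 46.89°.

θ_B' ≈ 46.89°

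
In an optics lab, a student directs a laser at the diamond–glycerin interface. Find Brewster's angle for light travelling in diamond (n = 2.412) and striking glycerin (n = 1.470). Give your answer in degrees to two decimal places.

tan θ_B = n₂/n₁ = 1.470/2.412 = 0.6095.
So θ_B = arctan 0.6095 = 31.36°.

θ_B ≈ 31.36°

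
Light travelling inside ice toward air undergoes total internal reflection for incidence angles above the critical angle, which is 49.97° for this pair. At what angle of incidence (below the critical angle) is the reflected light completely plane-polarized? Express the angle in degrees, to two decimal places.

θ_B ≈ 37.44°

sin θ_c = n₂/n₁, so n₂/n₁ = sin 49.97° = 0.7657.
Brewster: tan θ_B = n₂/n₁ = 0.7657.
θ_B = arctan(0.7657) = 37.44°.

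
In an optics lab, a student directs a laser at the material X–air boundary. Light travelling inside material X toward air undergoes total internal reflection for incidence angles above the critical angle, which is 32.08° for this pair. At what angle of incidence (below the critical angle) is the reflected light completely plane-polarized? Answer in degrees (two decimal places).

θ_B ≈ 27.97°

n₂/n₁ = sin θ_c = sin 32.08° = 0.5311.
tan θ_B equals the same ratio, so θ_B = arctan(0.5311) = 27.97°.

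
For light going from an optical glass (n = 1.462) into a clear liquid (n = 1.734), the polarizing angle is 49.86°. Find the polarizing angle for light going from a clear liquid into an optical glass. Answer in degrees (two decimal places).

θ_B' ≈ 40.14°

tan θ_B' = n₁/n₂ = 1/tan θ_B, so θ_B' = 90° − θ_B.
θ_B' = 90° − 49.86° = 40.14°.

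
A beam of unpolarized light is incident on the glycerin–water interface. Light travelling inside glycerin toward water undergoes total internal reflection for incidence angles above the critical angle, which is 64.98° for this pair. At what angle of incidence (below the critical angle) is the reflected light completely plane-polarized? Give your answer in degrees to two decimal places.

θ_B ≈ 42.18°

At the critical angle sin θ_c = n₂/n₁, giving n₂/n₁ = sin 64.98° = 0.9062.
Then tan θ_B = n₂/n₁ = 0.9062, so θ_B = arctan 0.9062 = 42.18°.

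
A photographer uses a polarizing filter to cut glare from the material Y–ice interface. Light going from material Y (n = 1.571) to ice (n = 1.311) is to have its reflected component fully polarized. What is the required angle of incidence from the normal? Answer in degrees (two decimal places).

θ_B ≈ 39.85°

Brewster's condition: tan θ_B = n₂/n₁ = 1.311/1.571 = 0.8345.
θ_B = arctan(0.8345) = 39.85°.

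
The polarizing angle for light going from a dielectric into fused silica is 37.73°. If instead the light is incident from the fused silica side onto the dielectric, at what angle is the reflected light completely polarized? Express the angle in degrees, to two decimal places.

Reversing the direction swaps n₁ and n₂, so tan θ_B' = 1/tan θ_B and θ_B' = 90° − θ_B.
Hence θ_B' = 90° − 37.73° = 52.27°.

θ_B' ≈ 52.27°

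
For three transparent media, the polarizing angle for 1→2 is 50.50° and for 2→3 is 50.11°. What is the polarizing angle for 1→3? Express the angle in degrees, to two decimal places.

tan θ_B(1→2) = n₂/n₁ = tan 50.50° = 1.2131.
tan θ_B(2→3) = n₃/n₂ = tan 50.11° = 1.1964.
Multiplying, n₃/n₁ = 1.2131 × 1.1964 = 1.4514, and θ_B(1→3) = arctan 1.4514 = 55.43°.

θ_B ≈ 55.43°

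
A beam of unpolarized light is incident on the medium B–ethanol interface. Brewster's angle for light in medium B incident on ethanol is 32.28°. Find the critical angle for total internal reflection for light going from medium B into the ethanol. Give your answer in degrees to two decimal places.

n₂/n₁ = tan 32.28° = 0.6317; the critical angle satisfies sin θ_c = n₂/n₁.
θ_c = arcsin(0.6317) = 39.17°.

θ_c ≈ 39.17°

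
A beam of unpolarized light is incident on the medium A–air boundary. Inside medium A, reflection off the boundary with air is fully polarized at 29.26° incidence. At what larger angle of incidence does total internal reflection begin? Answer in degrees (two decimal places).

θ_c ≈ 34.07°

From Brewster, n₂/n₁ = tan θ_B = tan 29.26° = 0.5603.
Then sin θ_c = n₂/n₁ = 0.5603, so θ_c = arcsin 0.5603 = 34.07°.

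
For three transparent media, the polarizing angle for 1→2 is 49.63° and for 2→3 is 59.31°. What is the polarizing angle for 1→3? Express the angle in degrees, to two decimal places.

n₂/n₁ = tan 49.63° = 1.1762 and n₃/n₂ = tan 59.31° = 1.6849.
So n₃/n₁ = (n₂/n₁)(n₃/n₂) = 1.1762 × 1.6849 = 1.9818.
θ_B(1→3) = arctan(1.9818) = 63.22°.

θ_B ≈ 63.22°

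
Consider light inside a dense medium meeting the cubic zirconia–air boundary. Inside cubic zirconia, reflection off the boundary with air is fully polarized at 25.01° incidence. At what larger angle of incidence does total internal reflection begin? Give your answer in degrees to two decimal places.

tan θ_B = n₂/n₁ = tan 25.01° = 0.4665.
Total internal reflection: sin θ_c = n₂/n₁ = 0.4665.
θ_c = arcsin(0.4665) = 27.81°.

θ_c ≈ 27.81°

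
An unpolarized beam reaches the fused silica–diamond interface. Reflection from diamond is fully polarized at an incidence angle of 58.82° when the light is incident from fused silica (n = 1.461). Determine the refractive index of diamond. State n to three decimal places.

At the polarizing angle, tan θ_B = n₂/n₁ with n₁ on the incident side (fused silica) and n₂ on the transmitted side (diamond).
n₂ = n₁ tan θ_B = 1.461 × tan 58.82° = 2.414.

n ≈ 2.414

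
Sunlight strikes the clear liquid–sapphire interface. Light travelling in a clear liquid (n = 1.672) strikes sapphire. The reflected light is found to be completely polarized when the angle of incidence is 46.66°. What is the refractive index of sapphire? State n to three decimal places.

Brewster's law: tan θ_B = n₂/n₁ (light incident in a clear liquid, refracted into sapphire).
n₂ = n₁ tan θ_B = 1.672 × tan 46.66° = 1.772.

n ≈ 1.772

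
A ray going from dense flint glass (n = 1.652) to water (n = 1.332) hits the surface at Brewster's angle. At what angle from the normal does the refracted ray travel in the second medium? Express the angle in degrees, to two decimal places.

θ_t ≈ 51.12°

θ_B = arctan(n₂/n₁) = arctan(1.332/1.652) = 38.88°.
The refracted ray is perpendicular to the reflected ray, so θ_t = 90° − θ_B = 51.12°.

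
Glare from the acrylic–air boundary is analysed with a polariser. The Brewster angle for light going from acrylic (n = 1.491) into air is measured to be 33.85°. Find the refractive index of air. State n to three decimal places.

n ≈ 1.000

Full polarization of the reflected beam means tan θ_B = n₂/n₁, where n₁ is the incident medium (acrylic).
n₂ = n₁ tan θ_B = 1.491 × tan 33.85° = 1.000.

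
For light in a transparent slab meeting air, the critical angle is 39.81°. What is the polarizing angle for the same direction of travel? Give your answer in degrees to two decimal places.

θ_B ≈ 32.63°

At the critical angle sin θ_c = n₂/n₁, giving n₂/n₁ = sin 39.81° = 0.6402.
Then tan θ_B = n₂/n₁ = 0.6402, so θ_B = arctan 0.6402 = 32.63°.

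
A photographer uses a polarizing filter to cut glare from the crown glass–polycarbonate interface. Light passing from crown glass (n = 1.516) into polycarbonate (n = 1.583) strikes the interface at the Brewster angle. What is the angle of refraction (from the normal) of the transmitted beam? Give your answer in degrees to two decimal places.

tan θ_B = n₂/n₁ = 1.583/1.516 = 1.0442, so θ_B = 46.24°.
At Brewster's angle the reflected and refracted rays are perpendicular, so θ_t = 90° − θ_B = 90° − 46.24° = 43.76°.

θ_t ≈ 43.76°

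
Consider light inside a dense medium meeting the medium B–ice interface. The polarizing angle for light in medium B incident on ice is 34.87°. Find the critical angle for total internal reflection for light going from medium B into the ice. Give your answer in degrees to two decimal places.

From Brewster, n₂/n₁ = tan θ_B = tan 34.87° = 0.6968.
Then sin θ_c = n₂/n₁ = 0.6968, so θ_c = arcsin 0.6968 = 44.17°.

θ_c ≈ 44.17°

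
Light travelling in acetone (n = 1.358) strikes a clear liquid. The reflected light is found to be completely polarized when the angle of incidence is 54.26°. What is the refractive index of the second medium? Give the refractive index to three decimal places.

Full polarization of the reflected beam means tan θ_B = n₂/n₁, where n₁ is the incident medium (acetone).
n₂ = n₁ tan θ_B = 1.358 × tan 54.26° = 1.887.

n ≈ 1.887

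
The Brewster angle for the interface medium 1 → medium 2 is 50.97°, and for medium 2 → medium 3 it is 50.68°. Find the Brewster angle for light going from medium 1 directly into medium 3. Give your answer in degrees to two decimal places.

θ_B ≈ 56.42°

tan θ_B(1→2) = n₂/n₁ = tan 50.97° = 1.2336.
tan θ_B(2→3) = n₃/n₂ = tan 50.68° = 1.2209.
n₃/n₁ = 1.5061. Then tan θ_B(1→3) = n₃/n₁, so θ_B(1→3) = arctan(1.5061) = 56.42°.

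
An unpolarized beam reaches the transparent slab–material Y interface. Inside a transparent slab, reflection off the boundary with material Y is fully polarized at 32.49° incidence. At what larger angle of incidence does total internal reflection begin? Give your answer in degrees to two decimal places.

θ_c ≈ 39.56°

tan θ_B = n₂/n₁ = tan 32.49° = 0.6368.
Total internal reflection: sin θ_c = n₂/n₁ = 0.6368.
θ_c = arcsin(0.6368) = 39.56°.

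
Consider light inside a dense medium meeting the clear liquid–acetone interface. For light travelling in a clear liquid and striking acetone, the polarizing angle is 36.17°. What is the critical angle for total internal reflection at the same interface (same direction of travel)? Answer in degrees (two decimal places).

θ_c ≈ 46.98°

n₂/n₁ = tan 36.17° = 0.7311; the critical angle satisfies sin θ_c = n₂/n₁.
θ_c = arcsin(0.7311) = 46.98°.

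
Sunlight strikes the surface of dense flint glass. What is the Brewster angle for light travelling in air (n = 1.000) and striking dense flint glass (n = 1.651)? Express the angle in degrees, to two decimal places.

θ_B ≈ 58.80°

tan θ_B = n₂/n₁ = 1.651/1.000 = 1.6510. Taking the arctangent, θ_B = 58.80°.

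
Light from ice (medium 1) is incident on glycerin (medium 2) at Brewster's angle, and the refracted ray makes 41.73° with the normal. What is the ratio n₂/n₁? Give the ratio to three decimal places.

θ_B + θ_t = 90°, so θ_B = 90° − 41.73° = 48.27°.
tan θ_B = n₂/n₁, so n₂/n₁ = tan 48.27° = 1.121.

n₂/n₁ ≈ 1.121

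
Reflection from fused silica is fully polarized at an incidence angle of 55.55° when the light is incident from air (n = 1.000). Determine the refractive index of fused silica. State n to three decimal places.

At the Brewster angle, tan θ_B = n₂/n₁ with n₁ on the incident side (air) and n₂ on the transmitted side (fused silica).
n₂ = n₁ tan θ_B = 1.000 × tan 55.55° = 1.458.

n ≈ 1.458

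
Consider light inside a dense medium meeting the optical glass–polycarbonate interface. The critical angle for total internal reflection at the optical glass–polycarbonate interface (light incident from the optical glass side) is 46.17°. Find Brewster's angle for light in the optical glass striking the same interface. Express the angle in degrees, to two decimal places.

θ_B ≈ 35.81°

At the critical angle sin θ_c = n₂/n₁, giving n₂/n₁ = sin 46.17° = 0.7214.
Then tan θ_B = n₂/n₁ = 0.7214, so θ_B = arctan 0.7214 = 35.81°.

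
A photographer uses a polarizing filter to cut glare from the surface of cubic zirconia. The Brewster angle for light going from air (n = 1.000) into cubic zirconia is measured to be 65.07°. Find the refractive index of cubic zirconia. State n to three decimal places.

Full polarization of the reflected beam means tan θ_B = n₂/n₁, where n₁ is the incident medium (air).
n₂ = n₁ tan θ_B = 1.000 × tan 65.07° = 2.151.

n ≈ 2.151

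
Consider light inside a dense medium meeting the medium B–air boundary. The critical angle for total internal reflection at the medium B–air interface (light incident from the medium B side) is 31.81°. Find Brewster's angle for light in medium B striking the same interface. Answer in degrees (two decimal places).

n₂/n₁ = sin θ_c = sin 31.81° = 0.5271.
tan θ_B equals the same ratio, so θ_B = arctan(0.5271) = 27.79°.

θ_B ≈ 27.79°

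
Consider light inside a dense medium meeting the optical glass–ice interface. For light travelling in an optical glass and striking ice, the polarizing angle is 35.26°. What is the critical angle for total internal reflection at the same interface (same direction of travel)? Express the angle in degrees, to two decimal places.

θ_c ≈ 44.99°

From Brewster, n₂/n₁ = tan θ_B = tan 35.26° = 0.7070.
Then sin θ_c = n₂/n₁ = 0.7070, so θ_c = arcsin 0.7070 = 44.99°.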